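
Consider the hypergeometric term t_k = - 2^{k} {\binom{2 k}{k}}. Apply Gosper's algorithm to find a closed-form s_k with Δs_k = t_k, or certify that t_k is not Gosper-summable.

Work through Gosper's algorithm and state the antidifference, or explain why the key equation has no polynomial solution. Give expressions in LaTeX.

Step 1: r(k) = 4*(2*k + 1)/(k + 1).
Normal form (A,B,C) = (8*k + 4, k + 1, 1).
Need (8*k + 4)·f(k+1) − (k)·f(k) = 1.
From deg A=1, deg B=1, deg C=0: d=-1.
deg f ≤ -1 is impossible — no certificate.

not Gosper-summable; s_k does not exist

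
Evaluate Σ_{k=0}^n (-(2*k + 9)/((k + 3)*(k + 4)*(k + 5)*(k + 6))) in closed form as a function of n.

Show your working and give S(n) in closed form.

Compute t_(k+1)/t_k: get (k + 3)*(2*k + 11)/((k + 7)*(2*k + 9)).
Take A(k)=k + 3, B(k)=k + 7, C(k)=k + 9/2.
Need (k + 3)·f(k+1) − (k + 6)·f(k) = k + 9/2.
Degrees (1,1,1) ⇒ d ≤ 3.
Solve for f: f(k) = k*(k + 4)*(k + 8)/30 (degree 3 ≤ 3).
So s_k = (B(k−1)f/C)·t_k = (k*(k + 4)*(k + 6)*(k + 8)/(15*(2*k + 9)))·t_k = k*(-k - 8)/(15*(k**2 + 8*k + 15)).
s_(k+1) − s_k = (-2*k - 9)/(k**4 + 18*k**3 + 119*k**2 + 342*k + 360) = t_k.
s_(n+1) = (-n**2 - 10*n - 9)/(15*(n**2 + 10*n + 24)) and s_(0) = 0, so S(n) = (-n**2 - 10*n - 9)/(15*(n**2 + 10*n + 24)).

S(n) = (-n**2 - 10*n - 9)/(15*(n**2 + 10*n + 24))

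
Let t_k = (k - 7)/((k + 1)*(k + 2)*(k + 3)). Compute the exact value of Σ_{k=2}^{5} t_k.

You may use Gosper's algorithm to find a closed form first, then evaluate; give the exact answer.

Σ = -23/168

t_(k+1)/t_k = (k - 6)*(k + 1)/((k - 7)*(k + 4)).
Factor: A=k + 1; B=k + 4; C=k - 7.
Key eq: (k + 1)·f(k+1) = (k + 3)·f(k) + (k - 7).
deg f ≤ 2 (via 1,1,1).
Solve for f: f(k) = -k*(3*k + 11)/2 (degree 2 ≤ 2).
R(k) = B(k−1)·f(k)/C(k) = -k*(k + 3)*(3*k + 11)/(2*(k - 7)); s_k = R·t_k = k*(-3*k - 11)/(2*(k + 1)*(k + 2)).
Δs = (k - 7)/(k**3 + 6*k**2 + 11*k + 6), as required.
Sum = s_(6) − s_(2); s_(6) = -87/56, s_(2) = -17/12 ⇒ -23/168.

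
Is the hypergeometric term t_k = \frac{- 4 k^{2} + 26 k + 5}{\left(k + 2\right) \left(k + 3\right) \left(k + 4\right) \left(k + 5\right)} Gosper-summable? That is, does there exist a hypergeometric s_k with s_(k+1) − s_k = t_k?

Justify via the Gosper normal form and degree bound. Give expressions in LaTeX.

Yes. s_k = \frac{k \left(k^{2} + 105 k - 46\right)}{24 \left(k + 2\right) \left(k + 3\right) \left(k + 4\right)}.

Step 1: r(k) = (k + 2)*(26*k - 4*(k + 1)**2 + 31)/((k + 6)*(-4*k**2 + 26*k + 5)).
Factor: A=k + 2; B=k + 6; C=k**2 - 13*k/2 - 5/4.
Set up (k + 2)·f(k+1) − (k + 5)·f(k) − (k**2 - 13*k/2 - 5/4) = 0.
From deg A=1, deg B=1, deg C=2: d=3.
A polynomial solution: f(k) = -k*(k**2 + 105*k - 46)/96.
So s_k = (B(k−1)f/C)·t_k = (-k*(k + 5)*(k**2 + 105*k - 46)/(24*(4*k**2 - 26*k - 5)))·t_k = k*(k**2 + 105*k - 46)/(24*(k + 2)*(k + 3)*(k + 4)).
Verify: (-4*k**2 + 26*k + 5)/(k**4 + 14*k**3 + 71*k**2 + 154*k + 120) matches t_k.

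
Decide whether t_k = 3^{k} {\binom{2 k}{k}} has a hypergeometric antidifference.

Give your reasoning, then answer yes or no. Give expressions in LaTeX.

Compute t_(k+1)/t_k: get 6*(2*k + 1)/(k + 1).
Gosper form: A/B · C(k+1)/C(k) with A=12*k + 6, B=k + 1, C=1.
Key eq: (12*k + 6)·f(k+1) = (k)·f(k) + (1).
Degrees (1,1,0) ⇒ d ≤ -1.
Negative degree bound (-1): no f exists, t_k not Gosper-summable.

No — t_k has no hypergeometric antidifference.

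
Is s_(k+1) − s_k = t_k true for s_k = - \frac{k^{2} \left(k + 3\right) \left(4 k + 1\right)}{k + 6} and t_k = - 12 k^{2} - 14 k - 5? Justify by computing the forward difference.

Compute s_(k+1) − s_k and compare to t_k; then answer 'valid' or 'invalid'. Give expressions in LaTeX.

s_(k+1) = -(k + 1)**2*(k + 4)*(4*k + 5)/(k + 7)
s_(k+1) − s_k = 2*(-6*k**4 - 73*k**3 - 218*k**2 - 193*k - 60)/(k**2 + 13*k + 42)
(s_(k+1) − s_k) − t_k = 3*(8*k**3 + 85*k**2 + 89*k + 30)/(k**2 + 13*k + 42)

Invalid: residual \frac{3 \left(8 k^{3} + 85 k^{2} + 89 k + 30\right)}{k^{2} + 13 k + 42} ≠ 0.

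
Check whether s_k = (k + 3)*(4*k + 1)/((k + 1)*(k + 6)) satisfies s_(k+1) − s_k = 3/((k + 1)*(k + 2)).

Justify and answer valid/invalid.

s_(k+1) = (k + 4)*(4*k + 5)/((k + 2)*(k + 7))
s_(k+1) − s_k = 3*(5*k**2 + 19*k + 26)/(k**4 + 16*k**3 + 83*k**2 + 152*k + 84)
(s_(k+1) − s_k) − t_k = 6*(2*k**2 + 3*k - 8)/(k**4 + 16*k**3 + 83*k**2 + 152*k + 84)

Invalid: residual 6*(2*k**2 + 3*k - 8)/(k**4 + 16*k**3 + 83*k**2 + 152*k + 84) ≠ 0.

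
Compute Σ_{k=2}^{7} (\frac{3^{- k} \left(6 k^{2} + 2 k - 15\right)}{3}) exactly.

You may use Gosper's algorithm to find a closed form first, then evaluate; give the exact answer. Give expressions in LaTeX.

Σ = 11444/6561

r(k) = (6*k**2 + 14*k - 7)/(3*(6*k**2 + 2*k - 15)) after simplifying.
Gosper form: A/B · C(k+1)/C(k) with A=1/3, B=1, C=k**2 + k/3 - 5/2.
Set up (1/3)·f(k+1) − (1)·f(k) − (k**2 + k/3 - 5/2) = 0.
From deg A=0, deg B=0, deg C=2: d=2.
Match coefficients ⇒ f(k) = -(k + 2)*(3*k - 2)/2.
Certificate R = B(k−1)f/C = -3*(k + 2)*(3*k - 2)/(6*k**2 + 2*k - 15) gives s_k = (-3*k**2 - 4*k + 4)/3**k.
Δs = (6*k**2 + 2*k - 15)/(3*3**k), as required.
Evaluate s at k=8 and k=2: -220/6561 and -16/9; difference 11444/6561.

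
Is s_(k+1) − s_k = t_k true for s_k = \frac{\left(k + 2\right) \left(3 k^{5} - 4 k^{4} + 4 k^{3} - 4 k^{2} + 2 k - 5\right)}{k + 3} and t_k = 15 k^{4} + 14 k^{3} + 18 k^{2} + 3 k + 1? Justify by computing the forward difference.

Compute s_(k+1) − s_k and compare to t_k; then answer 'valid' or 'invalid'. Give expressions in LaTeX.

s_(k+1) = (3*k**6 + 20*k**5 + 51*k**4 + 68*k**3 + 47*k**2 + 11*k - 12)/(k + 4)
s_(k+1) − s_k = (15*k**6 + 107*k**5 + 233*k**4 + 241*k**3 + 177*k**2 + 35*k + 4)/(k**2 + 7*k + 12)
(s_(k+1) − s_k) − t_k = (-12*k**5 - 63*k**4 - 56*k**3 - 61*k**2 - 8*k - 8)/(k**2 + 7*k + 12)

Invalid: residual \frac{- 12 k^{5} - 63 k^{4} - 56 k^{3} - 61 k^{2} - 8 k - 8}{k^{2} + 7 k + 12} ≠ 0.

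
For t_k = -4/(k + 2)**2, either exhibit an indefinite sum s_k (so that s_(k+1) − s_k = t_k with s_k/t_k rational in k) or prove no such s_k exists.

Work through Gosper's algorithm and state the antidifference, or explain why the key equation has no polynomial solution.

no hypergeometric antidifference exists

t_(k+1)/t_k = (k + 2)**2/(k + 3)**2.
Normal form (A,B,C) = (k**2 + 4*k + 4, k**2 + 6*k + 9, 1).
Key eq: (k**2 + 4*k + 4)·f(k+1) = (k**2 + 4*k + 4)·f(k) + (1).
Bound: deg f ≤ 0.
Write f(k) = c0. Then LHS − RHS = -1, requiring -1 = 0: contradictory. No certificate.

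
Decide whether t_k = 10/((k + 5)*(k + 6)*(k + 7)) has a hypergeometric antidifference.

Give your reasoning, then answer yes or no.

Yes. s_k = k*(k + 11)/(6*(k + 5)*(k + 6)).

Compute t_(k+1)/t_k: get (k + 5)/(k + 8).
So A=k + 5 and B=k + 8, with C=1.
f must satisfy (k + 5)·f(k+1) − (k + 7)·f(k) = 1.
deg f ≤ 2 (via 1,1,0).
A polynomial solution: f(k) = k*(k + 11)/60.
Then R = B(k−1)f/C = k*(k + 7)*(k + 11)/60, so s_k = R(k)·t_k = k*(k + 11)/(6*(k + 5)*(k + 6)).
Δs = 10/(k**3 + 18*k**2 + 107*k + 210), as required.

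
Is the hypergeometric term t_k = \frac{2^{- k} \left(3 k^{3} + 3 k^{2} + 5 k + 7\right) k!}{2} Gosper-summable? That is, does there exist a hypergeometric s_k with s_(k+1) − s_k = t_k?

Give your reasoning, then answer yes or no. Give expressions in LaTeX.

Yes. s_k = 2^{- k} \left(3 k^{2} - 4\right) k!.

Compute t_(k+1)/t_k: get (3*k**4 + 15*k**3 + 32*k**2 + 38*k + 18)/(2*(3*k**3 + 3*k**2 + 5*k + 7)).
So A=k/2 + 1/2 and B=1, with C=k**3 + k**2 + 5*k/3 + 7/3.
Need (k/2 + 1/2)·f(k+1) − (1)·f(k) = k**3 + k**2 + 5*k/3 + 7/3.
Degrees (1,0,3) ⇒ d ≤ 2.
Match coefficients ⇒ f(k) = 2*(3*k**2 - 4)/3.
So s_k = (B(k−1)f/C)·t_k = (2*(3*k**2 - 4)/(3*k**3 + 3*k**2 + 5*k + 7))·t_k = (3*k**2 - 4)*factorial(k)/2**k.
Check: Δs_k = (3*k**3 + 3*k**2 + 5*k + 7)*factorial(k)/(2*2**k). ✓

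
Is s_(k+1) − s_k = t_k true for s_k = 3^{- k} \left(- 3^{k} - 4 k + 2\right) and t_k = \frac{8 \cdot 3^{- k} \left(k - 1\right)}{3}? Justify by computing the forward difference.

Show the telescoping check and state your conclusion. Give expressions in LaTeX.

s_(k+1) = (-3*3**k - 4*k - 2)/(3*3**k)
s_(k+1) − s_k = 8*(k - 1)/(3*3**k)
(s_(k+1) − s_k) − t_k = 0

Valid: the claim telescopes to t_k.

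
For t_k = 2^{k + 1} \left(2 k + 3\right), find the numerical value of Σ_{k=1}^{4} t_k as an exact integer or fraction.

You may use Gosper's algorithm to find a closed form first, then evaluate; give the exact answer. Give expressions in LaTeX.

Σ = 572

r(k) = 2*(2*k + 5)/(2*k + 3) after simplifying.
Factor: A=2; B=1; C=k + 3/2.
Key eq: (2)·f(k+1) = (1)·f(k) + (k + 3/2).
deg f ≤ 1 (via 0,0,1).
Coefficient equations give f(k) = (2*k - 1)/2.
So s_k = (B(k−1)f/C)·t_k = ((2*k - 1)/(2*k + 3))·t_k = 2**(k + 1)*(2*k - 1).
Δs = 2**(k + 1)*(2*k + 3), as required.
Σ_(k=1)^(4) t_k = s_(5) − s_(1) = 576 − (4) = 572.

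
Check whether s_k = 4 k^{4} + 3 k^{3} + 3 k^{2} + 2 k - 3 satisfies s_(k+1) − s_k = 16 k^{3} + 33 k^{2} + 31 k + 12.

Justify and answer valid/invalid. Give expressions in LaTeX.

s_(k+1) = 4*k**4 + 19*k**3 + 36*k**2 + 33*k + 9
s_(k+1) − s_k = 16*k**3 + 33*k**2 + 31*k + 12
(s_(k+1) − s_k) − t_k = 0

valid (s_(k+1) − s_k reduces to t_k)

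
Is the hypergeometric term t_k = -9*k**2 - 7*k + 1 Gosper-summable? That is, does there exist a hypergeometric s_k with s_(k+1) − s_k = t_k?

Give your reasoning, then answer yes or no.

t_(k+1)/t_k = (9*k**2 + 25*k + 15)/(9*k**2 + 7*k - 1).
A = 1, B = 1, C = k**2 + 7*k/9 - 1/9.
Set up (1)·f(k+1) − (1)·f(k) − (k**2 + 7*k/9 - 1/9) = 0.
Bound: deg f ≤ 3.
Solving with deg f ≤ 3: f(k) = k*(3*k**2 - k - 3)/9.
R(k) = B(k−1)·f(k)/C(k) = k*(3*k**2 - k - 3)/(9*k**2 + 7*k - 1); s_k = R·t_k = k*(-3*k**2 + k + 3).
Verify: -9*k**2 - 7*k + 1 matches t_k.

Yes. s_k = k*(-3*k**2 + k + 3).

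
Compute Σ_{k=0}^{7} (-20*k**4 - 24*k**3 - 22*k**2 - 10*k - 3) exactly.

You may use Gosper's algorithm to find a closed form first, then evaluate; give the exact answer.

Step 1: r(k) = (20*k**4 + 104*k**3 + 214*k**2 + 206*k + 79)/(20*k**4 + 24*k**3 + 22*k**2 + 10*k + 3).
Factor: A=1; B=1; C=k**4 + 6*k**3/5 + 11*k**2/10 + k/2 + 3/20.
Need (1)·f(k+1) − (1)·f(k) = k**4 + 6*k**3/5 + 11*k**2/10 + k/2 + 3/20.
d = 5 from the (0,0,4) case.
Solving with deg f ≤ 5: f(k) = k*(4*k**4 - 4*k**3 + 2*k**2 + 1)/20.
Get s_k = R·t_k = -4*k**5 + 4*k**4 - 2*k**3 - k with R(k) = B(k−1)f(k)/C(k) = k*(4*k**4 - 4*k**3 + 2*k**2 + 1)/(20*k**4 + 24*k**3 + 22*k**2 + 10*k + 3).
s_(k+1) − s_k = -20*k**4 - 24*k**3 - 22*k**2 - 10*k - 3 = t_k.
Sum = s_(8) − s_(0); s_(8) = -115720, s_(0) = 0 ⇒ -115720.

Σ = -115720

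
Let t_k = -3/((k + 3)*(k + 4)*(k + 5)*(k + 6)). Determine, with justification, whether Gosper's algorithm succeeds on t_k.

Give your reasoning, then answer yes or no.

Compute t_(k+1)/t_k: get (k + 3)/(k + 7).
Normal form (A,B,C) = (k + 3, k + 7, 1).
Key eq: (k + 3)·f(k+1) = (k + 6)·f(k) + (1).
Degrees (1,1,0) ⇒ d ≤ 3.
Coefficient equations give f(k) = k*(k**2 + 12*k + 47)/180.
Then R = B(k−1)f/C = k*(k + 6)*(k**2 + 12*k + 47)/180, so s_k = R(k)·t_k = k*(-k**2 - 12*k - 47)/(60*(k + 3)*(k + 4)*(k + 5)).
s_(k+1) − s_k = -3/(k**4 + 18*k**3 + 119*k**2 + 342*k + 360) = t_k.

Yes. s_k = k*(-k**2 - 12*k - 47)/(60*(k + 3)*(k + 4)*(k + 5)).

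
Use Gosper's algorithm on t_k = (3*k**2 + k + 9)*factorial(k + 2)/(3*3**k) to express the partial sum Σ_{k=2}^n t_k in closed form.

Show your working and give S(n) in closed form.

Compute t_(k+1)/t_k: get (k + 3)*(k + 3*(k + 1)**2 + 10)/(3*(3*k**2 + k + 9)).
Factor: A=k/3 + 1; B=1; C=k**2 + k/3 + 3.
Set up (k/3 + 1)·f(k+1) − (1)·f(k) − (k**2 + k/3 + 3) = 0.
Bound: deg f ≤ 1.
A polynomial solution: f(k) = 3*k - 2.
So s_k = (B(k−1)f/C)·t_k = (3*(3*k - 2)/(3*k**2 + k + 9))·t_k = (3*k - 2)*factorial(k + 2)/3**k.
Check: Δs_k = (3*k**2 + k + 9)*factorial(k + 2)/(3*3**k). ✓
Evaluate: s_(n+1) = 3**(-n - 1)*(3*n + 1)*factorial(n + 3); subtract s_(2) = 32/3 ⇒ S(n) = -32/3 + n*factorial(n + 3)/3**n + factorial(n + 3)/(3*3**n).

S(n) = -32/3 + n*factorial(n + 3)/3**n + factorial(n + 3)/(3*3**n)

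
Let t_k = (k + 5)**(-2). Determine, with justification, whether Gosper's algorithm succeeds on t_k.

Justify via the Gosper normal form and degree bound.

The ratio is (k + 5)**2/(k + 6)**2.
Take A(k)=k**2 + 10*k + 25, B(k)=k**2 + 12*k + 36, C(k)=1.
Set up (k**2 + 10*k + 25)·f(k+1) − (k**2 + 10*k + 25)·f(k) − (1) = 0.
From deg A=2, deg B=2, deg C=0: d=0.
Generic f = c0 gives residual -1; -1 = 0 cannot hold, so t_k is not Gosper-summable.

No. Not Gosper-summable.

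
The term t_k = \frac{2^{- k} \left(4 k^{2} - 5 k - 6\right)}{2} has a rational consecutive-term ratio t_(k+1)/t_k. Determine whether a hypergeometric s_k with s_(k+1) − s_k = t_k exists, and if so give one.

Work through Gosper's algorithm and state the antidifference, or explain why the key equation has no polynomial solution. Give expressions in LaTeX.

Ratio r(k) = (4*k**2 + 3*k - 7)/(2*(4*k**2 - 5*k - 6)).
Gosper form: A/B · C(k+1)/C(k) with A=1/2, B=1, C=k**2 - 5*k/4 - 3/2.
Need (1/2)·f(k+1) − (1)·f(k) = k**2 - 5*k/4 - 3/2.
From deg A=0, deg B=0, deg C=2: d=2.
Coefficient equations give f(k) = -(4*k**2 + 3*k + 1)/2.
Certificate R = B(k−1)f/C = -2*(4*k**2 + 3*k + 1)/((k - 2)*(4*k + 3)) gives s_k = (-4*k**2 - 3*k - 1)/2**k.
Check: Δs_k = (4*k**2 - 5*k - 6)/(2*2**k). ✓

s_k = 2^{- k} \left(- 4 k^{2} - 3 k - 1\right)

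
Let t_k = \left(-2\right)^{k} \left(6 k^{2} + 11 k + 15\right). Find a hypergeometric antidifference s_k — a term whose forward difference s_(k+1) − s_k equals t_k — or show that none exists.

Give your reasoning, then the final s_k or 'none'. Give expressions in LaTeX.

s_k = \left(-2\right)^{k} \left(- 2 k^{2} - k - 3\right)

The ratio is 2*(-6*k**2 - 23*k - 32)/(6*k**2 + 11*k + 15).
A = -2, B = 1, C = k**2 + 11*k/6 + 5/2.
Solve (-2)·f(k+1) − (1)·f(k) = k**2 + 11*k/6 + 5/2.
d = 2 from the (0,0,2) case.
Solving with deg f ≤ 2: f(k) = -(2*k**2 + k + 3)/6.
Get s_k = R·t_k = (-2)**k*(-2*k**2 - k - 3) with R(k) = B(k−1)f(k)/C(k) = -(2*k**2 + k + 3)/(6*k**2 + 11*k + 15).
Verify: (-2)**k*(6*k**2 + 11*k + 15) matches t_k.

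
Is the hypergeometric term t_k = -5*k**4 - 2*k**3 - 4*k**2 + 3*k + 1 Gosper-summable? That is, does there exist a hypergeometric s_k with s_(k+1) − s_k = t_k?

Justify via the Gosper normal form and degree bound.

Ratio r(k) = (5*k**4 + 22*k**3 + 40*k**2 + 31*k + 7)/(5*k**4 + 2*k**3 + 4*k**2 - 3*k - 1).
Factor: A=1; B=1; C=k**4 + 2*k**3/5 + 4*k**2/5 - 3*k/5 - 1/5.
f must satisfy (1)·f(k+1) − (1)·f(k) = k**4 + 2*k**3/5 + 4*k**2/5 - 3*k/5 - 1/5.
deg f ≤ 5 (via 0,0,4).
A polynomial solution: f(k) = k*(k**4 - 2*k**3 + 2*k**2 - 3*k + 1)/5.
Get s_k = R·t_k = k*(-k**4 + 2*k**3 - 2*k**2 + 3*k - 1) with R(k) = B(k−1)f(k)/C(k) = k*(k**4 - 2*k**3 + 2*k**2 - 3*k + 1)/(5*k**4 + 2*k**3 + 4*k**2 - 3*k - 1).
Check: Δs_k = -5*k**4 - 2*k**3 - 4*k**2 + 3*k + 1. ✓

Yes. s_k = k*(-k**4 + 2*k**3 - 2*k**2 + 3*k - 1).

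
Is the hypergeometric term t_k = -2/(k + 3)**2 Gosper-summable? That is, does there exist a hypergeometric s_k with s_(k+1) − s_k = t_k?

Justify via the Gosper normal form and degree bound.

No; the coefficient equations for f are inconsistent.

Compute t_(k+1)/t_k: get (k + 3)**2/(k + 4)**2.
Factor: A=k**2 + 6*k + 9; B=k**2 + 8*k + 16; C=1.
Need (k**2 + 6*k + 9)·f(k+1) − (k**2 + 6*k + 9)·f(k) = 1.
d = 0 from the (2,2,0) case.
Put f(k) = c0: A·f(k+1) − B(k−1)·f(k) − C = -1; need -1 = 0 — inconsistent ⇒ no f, not summable.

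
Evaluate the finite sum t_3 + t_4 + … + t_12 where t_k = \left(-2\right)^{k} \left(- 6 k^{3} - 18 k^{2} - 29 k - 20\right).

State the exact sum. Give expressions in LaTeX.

Σ = -39099752

r(k) = 2*(-6*k**3 - 36*k**2 - 83*k - 73)/(6*k**3 + 18*k**2 + 29*k + 20) after simplifying.
Gosper form: A/B · C(k+1)/C(k) with A=-2, B=1, C=k**3 + 3*k**2 + 29*k/6 + 10/3.
Solve (-2)·f(k+1) − (1)·f(k) = k**3 + 3*k**2 + 29*k/6 + 10/3.
Degrees (0,0,3) ⇒ d ≤ 3.
Coefficient equations give f(k) = -(2*k**3 + 2*k**2 + 3*k + 2)/6.
R(k) = B(k−1)·f(k)/C(k) = -(2*k**3 + 2*k**2 + 3*k + 2)/(6*k**3 + 18*k**2 + 29*k + 20); s_k = R·t_k = (-2)**k*(2*k**3 + 2*k**2 + 3*k + 2).
s_(k+1) − s_k = (-2)**k*(-6*k**3 - 18*k**2 - 29*k - 20) = t_k.
Evaluate s at k=13 and k=3: -39100416 and -664; difference -39099752.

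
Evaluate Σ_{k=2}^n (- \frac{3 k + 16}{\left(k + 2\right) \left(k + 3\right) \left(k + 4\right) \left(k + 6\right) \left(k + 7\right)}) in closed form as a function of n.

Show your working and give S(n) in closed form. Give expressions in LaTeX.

t_(k+1)/t_k = (k + 2)*(k + 6)*(3*k + 19)/((k + 5)*(k + 8)*(3*k + 16)).
Normal form (A,B,C) = (k + 2, k + 8, k**2 + 31*k/3 + 80/3).
f must satisfy (k + 2)·f(k+1) − (k + 7)·f(k) = k**2 + 31*k/3 + 80/3.
deg f ≤ 5 (via 1,1,2).
A polynomial solution: f(k) = k*(k + 4)*(k + 5)*(k**2 + 11*k + 36)/108.
Certificate R = B(k−1)f/C = k*(k + 4)*(k + 7)*(k**2 + 11*k + 36)/(36*(3*k + 16)) gives s_k = k*(-k**2 - 11*k - 36)/(36*(k**3 + 11*k**2 + 36*k + 36)).
Check: Δs_k = (-3*k - 16)/(k**5 + 22*k**4 + 185*k**3 + 740*k**2 + 1404*k + 1008). ✓
Telescope: S(n) = s_(n+1) − s_(2) = (-n**3 - 14*n**2 - 61*n - 48)/(36*(n**3 + 14*n**2 + 61*n + 84)) − (-31/1440) = (-n**3 - 14*n**2 - 61*n + 76)/(160*(n**3 + 14*n**2 + 61*n + 84)).

S(n) = \frac{- n^{3} - 14 n^{2} - 61 n + 76}{160 \left(n^{3} + 14 n^{2} + 61 n + 84\right)}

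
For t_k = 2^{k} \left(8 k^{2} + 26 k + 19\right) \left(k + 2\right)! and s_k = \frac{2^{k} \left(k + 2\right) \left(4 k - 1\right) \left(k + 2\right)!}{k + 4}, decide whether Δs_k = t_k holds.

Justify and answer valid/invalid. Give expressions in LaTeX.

Invalid: residual - \frac{2^{k + 1} \left(8 k^{3} + 58 k^{2} + 119 k + 77\right) \left(k + 2\right)!}{\left(k + 4\right) \left(k + 5\right)} ≠ 0.

s_(k+1) = 2**(k + 1)*(k + 3)*(4*k + 3)*factorial(k + 3)/(k + 5)
s_(k+1) − s_k = 2**k*(8*k**4 + 82*k**3 + 297*k**2 + 453*k + 226)*factorial(k + 2)/((k + 4)*(k + 5))
(s_(k+1) − s_k) − t_k = -2**(k + 1)*(8*k**3 + 58*k**2 + 119*k + 77)*factorial(k + 2)/((k + 4)*(k + 5))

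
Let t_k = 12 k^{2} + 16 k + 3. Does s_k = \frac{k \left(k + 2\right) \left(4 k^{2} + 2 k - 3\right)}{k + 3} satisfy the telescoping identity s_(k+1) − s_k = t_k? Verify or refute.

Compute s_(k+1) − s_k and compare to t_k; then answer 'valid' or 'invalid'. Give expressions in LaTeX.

s_(k+1) = (k + 1)*(k + 3)*(2*k + 4*(k + 1)**2 - 1)/(k + 4)
s_(k+1) − s_k = (12*k**4 + 92*k**3 + 209*k**2 + 159*k + 27)/(k**2 + 7*k + 12)
(s_(k+1) − s_k) − t_k = (-8*k**3 - 50*k**2 - 54*k - 9)/(k**2 + 7*k + 12)

Invalid: residual \frac{- 8 k^{3} - 50 k^{2} - 54 k - 9}{k^{2} + 7 k + 12} ≠ 0.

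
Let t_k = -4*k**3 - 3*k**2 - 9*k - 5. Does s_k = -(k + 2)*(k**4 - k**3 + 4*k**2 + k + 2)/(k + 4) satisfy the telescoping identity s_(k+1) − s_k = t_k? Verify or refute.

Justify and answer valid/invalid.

s_(k+1) = -(k + 3)*(k + (k + 1)**4 - (k + 1)**3 + 4*(k + 1)**2 + 3)/(k + 5)
s_(k+1) − s_k = (-4*k**5 - 33*k**4 - 76*k**3 - 112*k**2 - 145*k - 64)/(k**2 + 9*k + 20)
(s_(k+1) − s_k) − t_k = 2*(3*k**4 + 20*k**3 + 17*k**2 + 40*k + 18)/(k**2 + 9*k + 20)

Invalid: residual 2*(3*k**4 + 20*k**3 + 17*k**2 + 40*k + 18)/(k**2 + 9*k + 20) ≠ 0.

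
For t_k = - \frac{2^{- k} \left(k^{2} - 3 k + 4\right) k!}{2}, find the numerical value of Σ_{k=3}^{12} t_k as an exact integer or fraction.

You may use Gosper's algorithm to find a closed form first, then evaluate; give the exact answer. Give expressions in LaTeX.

Step 1: r(k) = (k**3 + k + 2)/(2*(k**2 - 3*k + 4)).
Factor: A=k/2 + 1/2; B=1; C=k**2 - 3*k + 4.
Need (k/2 + 1/2)·f(k+1) − (1)·f(k) = k**2 - 3*k + 4.
Bound: deg f ≤ 1.
A polynomial solution: f(k) = 2*(k - 3).
Certificate R = B(k−1)f/C = 2*(k - 3)/(k**2 - 3*k + 4) gives s_k = -(k - 3)*factorial(k)/2**k.
Check: Δs_k = -(k**2 - 3*k + 4)*factorial(k)/(2*2**k). ✓
Sum = s_(13) − s_(3); s_(13) = -30405375/4, s_(3) = 0 ⇒ -30405375/4.

Σ = -30405375/4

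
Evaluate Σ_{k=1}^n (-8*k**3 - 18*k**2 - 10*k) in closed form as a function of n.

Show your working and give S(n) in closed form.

S(n) = 2*n*(-n**3 - 5*n**2 - 8*n - 4)

Compute t_(k+1)/t_k: get (4*k**2 + 17*k + 18)/(k*(4*k + 5)).
Take A(k)=1, B(k)=1, C(k)=k**3 + 9*k**2/4 + 5*k/4.
Set up (1)·f(k+1) − (1)·f(k) − (k**3 + 9*k**2/4 + 5*k/4) = 0.
Degrees (0,0,3) ⇒ d ≤ 4.
Match coefficients ⇒ f(k) = k*(k - 1)*(k + 1)**2/4.
So s_k = (B(k−1)f/C)·t_k = ((k - 1)*(k + 1)/(4*k + 5))·t_k = 2*k*(-k**3 - k**2 + k + 1).
s_(k+1) − s_k = 2*k*(-4*k**2 - 9*k - 5) = t_k.
Evaluate: s_(n+1) = 2*n*(-n**3 - 5*n**2 - 8*n - 4); subtract s_(1) = 0 ⇒ S(n) = 2*n*(-n**3 - 5*n**2 - 8*n - 4).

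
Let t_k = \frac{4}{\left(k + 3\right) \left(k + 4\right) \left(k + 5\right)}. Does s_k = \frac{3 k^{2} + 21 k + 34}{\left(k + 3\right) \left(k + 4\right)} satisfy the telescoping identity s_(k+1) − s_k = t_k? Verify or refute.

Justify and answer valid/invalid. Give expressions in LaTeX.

valid; difference matches t_k

s_(k+1) = (21*k + 3*(k + 1)**2 + 55)/((k + 4)*(k + 5))
s_(k+1) − s_k = 4/(k**3 + 12*k**2 + 47*k + 60)
(s_(k+1) − s_k) − t_k = 0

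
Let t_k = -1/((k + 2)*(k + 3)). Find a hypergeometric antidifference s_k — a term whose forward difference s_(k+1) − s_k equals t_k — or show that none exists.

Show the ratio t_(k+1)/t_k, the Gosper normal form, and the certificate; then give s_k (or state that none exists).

t_(k+1)/t_k = (k + 2)/(k + 4).
Take A(k)=k + 2, B(k)=k + 4, C(k)=1.
Solve (k + 2)·f(k+1) − (k + 3)·f(k) = 1.
Bound: deg f ≤ 1.
Coefficient equations give f(k) = k/2.
Then R = B(k−1)f/C = k*(k + 3)/2, so s_k = R(k)·t_k = -k/(2*k + 4).
Δs = -1/(k**2 + 5*k + 6), as required.

s_k = -k/(2*k + 4)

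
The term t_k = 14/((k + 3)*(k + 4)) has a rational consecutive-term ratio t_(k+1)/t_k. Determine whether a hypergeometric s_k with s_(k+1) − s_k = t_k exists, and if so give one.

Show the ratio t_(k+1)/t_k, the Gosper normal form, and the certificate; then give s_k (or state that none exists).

s_k = 14*k/(3*(k + 3))

The ratio is (k + 3)/(k + 5).
Take A(k)=k + 3, B(k)=k + 5, C(k)=1.
Key eq: (k + 3)·f(k+1) = (k + 4)·f(k) + (1).
deg f ≤ 1 (via 1,1,0).
Solving with deg f ≤ 1: f(k) = k/3.
R(k) = B(k−1)·f(k)/C(k) = k*(k + 4)/3; s_k = R·t_k = 14*k/(3*(k + 3)).
Verify: 14/(k**2 + 7*k + 12) matches t_k.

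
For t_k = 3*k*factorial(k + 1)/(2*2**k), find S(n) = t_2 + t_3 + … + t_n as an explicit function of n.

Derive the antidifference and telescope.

The ratio is (k + 1)*(k + 2)/(2*k).
A = k/2 + 1, B = 1, C = k.
Need (k/2 + 1)·f(k+1) − (1)·f(k) = k.
Degrees (1,0,1) ⇒ d ≤ 0.
Solve for f: f(k) = 2 (degree 0 ≤ 0).
So s_k = (B(k−1)f/C)·t_k = (2/k)·t_k = 3*factorial(k + 1)/2**k.
s_(k+1) − s_k = 3*k*factorial(k + 1)/(2*2**k) = t_k.
Evaluate: s_(n+1) = 3*2**(-n - 1)*factorial(n + 2); subtract s_(2) = 9/2 ⇒ S(n) = -9/2 + 3*factorial(n + 2)/(2*2**n).

S(n) = -9/2 + 3*factorial(n + 2)/(2*2**n)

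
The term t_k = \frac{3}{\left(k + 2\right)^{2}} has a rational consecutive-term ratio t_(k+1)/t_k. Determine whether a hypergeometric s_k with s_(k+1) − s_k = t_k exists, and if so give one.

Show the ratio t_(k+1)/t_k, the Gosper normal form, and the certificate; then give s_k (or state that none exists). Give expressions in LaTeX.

not Gosper-summable; s_k does not exist

r(k) = (k + 2)**2/(k + 3)**2 after simplifying.
Factor: A=k**2 + 4*k + 4; B=k**2 + 6*k + 9; C=1.
Need (k**2 + 4*k + 4)·f(k+1) − (k**2 + 4*k + 4)·f(k) = 1.
Bound: deg f ≤ 0.
Put f(k) = c0: A·f(k+1) − B(k−1)·f(k) − C = -1; need -1 = 0 — inconsistent ⇒ no f, not summable.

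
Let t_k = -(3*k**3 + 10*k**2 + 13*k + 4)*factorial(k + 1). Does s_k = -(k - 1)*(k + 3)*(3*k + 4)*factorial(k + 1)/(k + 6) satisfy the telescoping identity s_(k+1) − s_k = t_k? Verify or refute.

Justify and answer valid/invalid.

s_(k+1) = -k*(k + 4)*(3*k + 7)*factorial(k + 2)/(k + 7)
s_(k+1) − s_k = -(3*k**5 + 40*k**4 + 185*k**3 + 383*k**2 + 355*k + 84)*factorial(k + 1)/((k + 6)*(k + 7))
(s_(k+1) − s_k) − t_k = 3*(3*k**4 + 28*k**3 + 70*k**2 + 81*k + 28)*factorial(k + 1)/((k + 6)*(k + 7))

Invalid: residual 3*(3*k**4 + 28*k**3 + 70*k**2 + 81*k + 28)*factorial(k + 1)/((k + 6)*(k + 7)) ≠ 0.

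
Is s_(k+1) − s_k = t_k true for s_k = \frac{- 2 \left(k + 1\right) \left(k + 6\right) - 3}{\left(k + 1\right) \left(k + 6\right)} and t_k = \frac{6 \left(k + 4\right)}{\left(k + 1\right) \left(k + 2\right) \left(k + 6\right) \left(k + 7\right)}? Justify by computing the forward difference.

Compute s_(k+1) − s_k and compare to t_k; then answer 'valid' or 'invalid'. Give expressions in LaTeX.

Valid: the claim telescopes to t_k.

s_(k+1) = (-2*(k + 2)*(k + 7) - 3)/((k + 2)*(k + 7))
s_(k+1) − s_k = 6*(k + 4)/(k**4 + 16*k**3 + 83*k**2 + 152*k + 84)
(s_(k+1) − s_k) − t_k = 0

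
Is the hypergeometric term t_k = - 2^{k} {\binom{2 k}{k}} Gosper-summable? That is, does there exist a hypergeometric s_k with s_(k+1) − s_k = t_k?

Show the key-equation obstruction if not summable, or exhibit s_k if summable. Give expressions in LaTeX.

No. Not Gosper-summable.

Step 1: r(k) = 4*(2*k + 1)/(k + 1).
A = 8*k + 4, B = k + 1, C = 1.
Set up (8*k + 4)·f(k+1) − (k)·f(k) − (1) = 0.
From deg A=1, deg B=1, deg C=0: d=-1.
d = -1 < 0 ⇒ no nonzero polynomial f; not summable.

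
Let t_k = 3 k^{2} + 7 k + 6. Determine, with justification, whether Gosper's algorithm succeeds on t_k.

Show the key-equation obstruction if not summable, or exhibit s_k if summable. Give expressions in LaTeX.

Compute t_(k+1)/t_k: get (3*k**2 + 13*k + 16)/(3*k**2 + 7*k + 6).
Normal form (A,B,C) = (1, 1, k**2 + 7*k/3 + 2).
Key eq: (1)·f(k+1) = (1)·f(k) + (k**2 + 7*k/3 + 2).
From deg A=0, deg B=0, deg C=2: d=3.
Match coefficients ⇒ f(k) = k*(k**2 + 2*k + 3)/3.
So s_k = (B(k−1)f/C)·t_k = (k*(k**2 + 2*k + 3)/(3*k**2 + 7*k + 6))·t_k = k*(k**2 + 2*k + 3).
s_(k+1) − s_k = 3*k**2 + 7*k + 6 = t_k.

Yes. s_k = k \left(k^{2} + 2 k + 3\right).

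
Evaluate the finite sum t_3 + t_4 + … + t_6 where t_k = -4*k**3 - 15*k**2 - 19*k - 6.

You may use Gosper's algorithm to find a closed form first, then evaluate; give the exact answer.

Compute t_(k+1)/t_k: get (4*k**3 + 27*k**2 + 61*k + 44)/(4*k**3 + 15*k**2 + 19*k + 6).
Factor: A=1; B=1; C=k**3 + 15*k**2/4 + 19*k/4 + 3/2.
Set up (1)·f(k+1) − (1)·f(k) − (k**3 + 15*k**2/4 + 19*k/4 + 3/2) = 0.
From deg A=0, deg B=0, deg C=3: d=4.
Coefficient equations give f(k) = k*(k**3 + 3*k**2 + 3*k - 1)/4.
Certificate R = B(k−1)f/C = k*(k**3 + 3*k**2 + 3*k - 1)/(4*k**3 + 15*k**2 + 19*k + 6) gives s_k = k*(-k**3 - 3*k**2 - 3*k + 1).
Verify: -4*k**3 - 15*k**2 - 19*k - 6 matches t_k.
Telescoping: Σ = s_(7) − s_(3) = -3570 − (-186) = -3384.

Σ = -3384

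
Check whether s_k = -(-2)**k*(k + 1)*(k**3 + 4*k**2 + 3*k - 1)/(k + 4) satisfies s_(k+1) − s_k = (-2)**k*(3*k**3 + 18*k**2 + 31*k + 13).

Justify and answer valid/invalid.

s_(k+1) = 2*(-2)**k*(k**4 + 9*k**3 + 28*k**2 + 35*k + 14)/(k + 5)
s_(k+1) − s_k = (-2)**k*(3*k**5 + 36*k**4 + 160*k**3 + 331*k**2 + 317*k + 107)/(k**2 + 9*k + 20)
(s_(k+1) − s_k) − t_k = (-2)**k*(-9*k**4 - 93*k**3 - 321*k**2 - 420*k - 153)/(k**2 + 9*k + 20)

Invalid: residual (-2)**k*(-9*k**4 - 93*k**3 - 321*k**2 - 420*k - 153)/(k**2 + 9*k + 20) ≠ 0.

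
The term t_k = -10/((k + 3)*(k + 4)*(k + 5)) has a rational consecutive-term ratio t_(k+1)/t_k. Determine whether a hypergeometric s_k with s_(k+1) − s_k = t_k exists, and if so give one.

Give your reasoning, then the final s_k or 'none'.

s_k = 5*k*(-k - 7)/(12*(k + 3)*(k + 4))

t_(k+1)/t_k = (k + 3)/(k + 6).
Factor: A=k + 3; B=k + 6; C=1.
Need (k + 3)·f(k+1) − (k + 5)·f(k) = 1.
Degrees (1,1,0) ⇒ d ≤ 2.
Coefficient equations give f(k) = k*(k + 7)/24.
Certificate R = B(k−1)f/C = k*(k + 5)*(k + 7)/24 gives s_k = 5*k*(-k - 7)/(12*(k + 3)*(k + 4)).
Δs = -10/(k**3 + 12*k**2 + 47*k + 60), as required.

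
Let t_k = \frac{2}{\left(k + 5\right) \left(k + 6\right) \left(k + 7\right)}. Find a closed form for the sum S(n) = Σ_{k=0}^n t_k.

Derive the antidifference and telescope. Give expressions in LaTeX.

S(n) = \frac{n^{2} + 13 n + 12}{30 \left(n^{2} + 13 n + 42\right)}

Step 1: r(k) = (k + 5)/(k + 8).
A = k + 5, B = k + 8, C = 1.
Set up (k + 5)·f(k+1) − (k + 7)·f(k) − (1) = 0.
From deg A=1, deg B=1, deg C=0: d=2.
Solve for f: f(k) = k*(k + 11)/60 (degree 2 ≤ 2).
Get s_k = R·t_k = k*(k + 11)/(30*(k + 5)*(k + 6)) with R(k) = B(k−1)f(k)/C(k) = k*(k + 7)*(k + 11)/60.
Verify: 2/(k**3 + 18*k**2 + 107*k + 210) matches t_k.
s_(n+1) = (n**2 + 13*n + 12)/(30*(n**2 + 13*n + 42)) and s_(0) = 0, so S(n) = (n**2 + 13*n + 12)/(30*(n**2 + 13*n + 42)).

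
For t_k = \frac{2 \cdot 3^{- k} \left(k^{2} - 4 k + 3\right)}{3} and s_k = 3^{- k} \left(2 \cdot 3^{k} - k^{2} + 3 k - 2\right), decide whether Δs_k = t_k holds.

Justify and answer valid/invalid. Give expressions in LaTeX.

Valid: the claim telescopes to t_k.

s_(k+1) = (6*3**k - k**2 + k)/(3*3**k)
s_(k+1) − s_k = 2*(k**2 - 4*k + 3)/(3*3**k)
(s_(k+1) − s_k) − t_k = 0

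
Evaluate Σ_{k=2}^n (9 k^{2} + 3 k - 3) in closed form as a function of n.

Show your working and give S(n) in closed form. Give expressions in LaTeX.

S(n) = 3 n^{3} + 6 n^{2} - 9

r(k) = (k + 3*(k + 1)**2)/(3*k**2 + k - 1) after simplifying.
Factor: A=1; B=1; C=k**2 + k/3 - 1/3.
Need (1)·f(k+1) − (1)·f(k) = k**2 + k/3 - 1/3.
Degrees (0,0,2) ⇒ d ≤ 3.
Solving with deg f ≤ 3: f(k) = k*(k**2 - k - 1)/3.
So s_k = (B(k−1)f/C)·t_k = (k*(k**2 - k - 1)/(3*k**2 + k - 1))·t_k = 3*k*(k**2 - k - 1).
Δs = 9*k**2 + 3*k - 3, as required.
Evaluate: s_(n+1) = 3*n**3 + 6*n**2 - 3; subtract s_(2) = 6 ⇒ S(n) = 3*n**3 + 6*n**2 - 9.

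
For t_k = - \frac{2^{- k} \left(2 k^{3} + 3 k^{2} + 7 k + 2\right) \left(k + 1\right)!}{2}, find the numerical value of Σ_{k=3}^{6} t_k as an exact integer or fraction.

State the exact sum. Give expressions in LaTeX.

Σ = -27996

Compute t_(k+1)/t_k: get (2*k**4 + 13*k**3 + 37*k**2 + 52*k + 28)/(2*(2*k**3 + 3*k**2 + 7*k + 2)).
Gosper form: A/B · C(k+1)/C(k) with A=k/2 + 1, B=1, C=k**3 + 3*k**2/2 + 7*k/2 + 1.
Need (k/2 + 1)·f(k+1) − (1)·f(k) = k**3 + 3*k**2/2 + 7*k/2 + 1.
Degrees (1,0,3) ⇒ d ≤ 2.
Match coefficients ⇒ f(k) = 2*k**2 - k - 2.
So s_k = (B(k−1)f/C)·t_k = (2*(2*k**2 - k - 2)/(2*k**3 + 3*k**2 + 7*k + 2))·t_k = (-2*k**2 + k + 2)*factorial(k + 1)/2**k.
Δs = -(2*k**3 + 3*k**2 + 7*k + 2)*factorial(k + 1)/(2*2**k), as required.
Telescoping: Σ = s_(7) − s_(3) = -28035 − (-39) = -27996.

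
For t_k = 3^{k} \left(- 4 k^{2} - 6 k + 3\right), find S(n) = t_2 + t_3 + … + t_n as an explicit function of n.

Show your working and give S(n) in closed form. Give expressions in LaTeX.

S(n) = - 6 \cdot 3^{n} n^{2} - 3 \cdot 3^{n} n + 3 \cdot 3^{n} + 18

Compute t_(k+1)/t_k: get 3*(4*k**2 + 14*k + 7)/(4*k**2 + 6*k - 3).
A = 3, B = 1, C = k**2 + 3*k/2 - 3/4.
Key eq: (3)·f(k+1) = (1)·f(k) + (k**2 + 3*k/2 - 3/4).
deg f ≤ 2 (via 0,0,2).
Solving with deg f ≤ 2: f(k) = k*(2*k - 3)/4.
R(k) = B(k−1)·f(k)/C(k) = k*(2*k - 3)/(4*k**2 + 6*k - 3); s_k = R·t_k = 3**k*k*(3 - 2*k).
s_(k+1) − s_k = 3**k*(-4*k**2 - 6*k + 3) = t_k.
Σ_(k=2)^n t_k = s_(n+1) − s_(2) = (3**(n + 1)*(-2*n**2 - n + 1)) − (-18), i.e. -6*3**n*n**2 - 3*3**n*n + 3*3**n + 18.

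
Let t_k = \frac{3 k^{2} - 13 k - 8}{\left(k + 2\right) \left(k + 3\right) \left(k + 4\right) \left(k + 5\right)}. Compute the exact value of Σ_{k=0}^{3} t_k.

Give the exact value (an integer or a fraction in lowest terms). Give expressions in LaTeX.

The ratio is (k + 2)*(13*k - 3*(k + 1)**2 + 21)/((k + 6)*(-3*k**2 + 13*k + 8)).
Take A(k)=k + 2, B(k)=k + 6, C(k)=k**2 - 13*k/3 - 8/3.
Solve (k + 2)·f(k+1) − (k + 5)·f(k) = k**2 - 13*k/3 - 8/3.
From deg A=1, deg B=1, deg C=2: d=3.
Solving with deg f ≤ 3: f(k) = -k*(3*k + 1)/3.
So s_k = (B(k−1)f/C)·t_k = (-k*(k + 5)*(3*k + 1)/(3*k**2 - 13*k - 8))·t_k = k*(-3*k - 1)/((k + 2)*(k + 3)*(k + 4)).
Δs = (3*k**2 - 13*k - 8)/(k**4 + 14*k**3 + 71*k**2 + 154*k + 120), as required.
Telescoping: Σ = s_(4) − s_(0) = -13/84 − (0) = -13/84.

Σ = -13/84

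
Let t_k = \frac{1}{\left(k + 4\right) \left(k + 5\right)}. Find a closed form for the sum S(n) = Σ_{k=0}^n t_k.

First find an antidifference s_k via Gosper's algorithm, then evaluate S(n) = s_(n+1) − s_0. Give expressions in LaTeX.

S(n) = \frac{n + 1}{4 \left(n + 5\right)}

Ratio r(k) = (k + 4)/(k + 6).
A = k + 4, B = k + 6, C = 1.
f must satisfy (k + 4)·f(k+1) − (k + 5)·f(k) = 1.
deg f ≤ 1 (via 1,1,0).
A polynomial solution: f(k) = k/4.
R(k) = B(k−1)·f(k)/C(k) = k*(k + 5)/4; s_k = R·t_k = k/(4*(k + 4)).
Verify: 1/(k**2 + 9*k + 20) matches t_k.
s_(n+1) = (n + 1)/(4*(n + 5)) and s_(0) = 0, so S(n) = (n + 1)/(4*(n + 5)).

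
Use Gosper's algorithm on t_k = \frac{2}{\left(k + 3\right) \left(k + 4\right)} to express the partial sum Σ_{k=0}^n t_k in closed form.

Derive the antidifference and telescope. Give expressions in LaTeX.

S(n) = \frac{2 \left(n + 1\right)}{3 \left(n + 4\right)}

r(k) = (k + 3)/(k + 5) after simplifying.
A = k + 3, B = k + 5, C = 1.
Need (k + 3)·f(k+1) − (k + 4)·f(k) = 1.
Degrees (1,1,0) ⇒ d ≤ 1.
A polynomial solution: f(k) = k/3.
So s_k = (B(k−1)f/C)·t_k = (k*(k + 4)/3)·t_k = 2*k/(3*(k + 3)).
s_(k+1) − s_k = 2/(k**2 + 7*k + 12) = t_k.
Σ_(k=0)^n t_k = s_(n+1) − s_(0) = (2*(n + 1)/(3*(n + 4))) − (0), i.e. 2*(n + 1)/(3*(n + 4)).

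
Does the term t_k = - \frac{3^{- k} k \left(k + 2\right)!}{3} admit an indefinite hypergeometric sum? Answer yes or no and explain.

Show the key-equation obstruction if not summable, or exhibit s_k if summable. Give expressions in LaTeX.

Ratio r(k) = (k + 1)*(k + 3)/(3*k).
Take A(k)=k/3 + 1, B(k)=1, C(k)=k.
Set up (k/3 + 1)·f(k+1) − (1)·f(k) − (k) = 0.
d = 0 from the (1,0,1) case.
Solve for f: f(k) = 3 (degree 0 ≤ 0).
R(k) = B(k−1)·f(k)/C(k) = 3/k; s_k = R·t_k = -factorial(k + 2)/3**k.
Check: Δs_k = -k*factorial(k + 2)/(3*3**k). ✓

Yes. s_k = - 3^{- k} \left(k + 2\right)!.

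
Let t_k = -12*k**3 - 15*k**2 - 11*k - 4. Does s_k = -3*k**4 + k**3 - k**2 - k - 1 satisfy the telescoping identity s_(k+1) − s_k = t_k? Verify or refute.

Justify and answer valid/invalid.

valid; difference matches t_k

s_(k+1) = -k - 3*(k + 1)**4 + (k + 1)**3 - (k + 1)**2 - 2
s_(k+1) − s_k = -12*k**3 - 15*k**2 - 11*k - 4
(s_(k+1) − s_k) − t_k = 0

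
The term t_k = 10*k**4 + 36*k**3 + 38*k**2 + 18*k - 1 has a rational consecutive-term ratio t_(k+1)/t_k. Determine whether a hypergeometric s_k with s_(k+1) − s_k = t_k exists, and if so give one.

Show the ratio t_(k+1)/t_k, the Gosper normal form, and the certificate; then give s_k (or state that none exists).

Step 1: r(k) = (10*k**4 + 76*k**3 + 206*k**2 + 242*k + 101)/(10*k**4 + 36*k**3 + 38*k**2 + 18*k - 1).
A = 1, B = 1, C = k**4 + 18*k**3/5 + 19*k**2/5 + 9*k/5 - 1/10.
Need (1)·f(k+1) − (1)·f(k) = k**4 + 18*k**3/5 + 19*k**2/5 + 9*k/5 - 1/10.
deg f ≤ 5 (via 0,0,4).
Solving with deg f ≤ 5: f(k) = k*(2*k**4 + 4*k**3 - 2*k**2 - k - 4)/10.
Certificate R = B(k−1)f/C = k*(2*k**4 + 4*k**3 - 2*k**2 - k - 4)/(10*k**4 + 36*k**3 + 38*k**2 + 18*k - 1) gives s_k = k*(2*k**4 + 4*k**3 - 2*k**2 - k - 4).
Verify: 10*k**4 + 36*k**3 + 38*k**2 + 18*k - 1 matches t_k.

s_k = k*(2*k**4 + 4*k**3 - 2*k**2 - k - 4)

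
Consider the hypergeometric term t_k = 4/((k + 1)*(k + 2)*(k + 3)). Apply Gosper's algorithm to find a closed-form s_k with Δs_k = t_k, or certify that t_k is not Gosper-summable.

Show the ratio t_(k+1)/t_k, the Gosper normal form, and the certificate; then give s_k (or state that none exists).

t_(k+1)/t_k = (k + 1)/(k + 4).
Take A(k)=k + 1, B(k)=k + 4, C(k)=1.
Need (k + 1)·f(k+1) − (k + 3)·f(k) = 1.
Degrees (1,1,0) ⇒ d ≤ 2.
Match coefficients ⇒ f(k) = k*(k + 3)/4.
So s_k = (B(k−1)f/C)·t_k = (k*(k + 3)**2/4)·t_k = k*(k + 3)/((k + 1)*(k + 2)).
Δs = 4/(k**3 + 6*k**2 + 11*k + 6), as required.

s_k = k*(k + 3)/((k + 1)*(k + 2))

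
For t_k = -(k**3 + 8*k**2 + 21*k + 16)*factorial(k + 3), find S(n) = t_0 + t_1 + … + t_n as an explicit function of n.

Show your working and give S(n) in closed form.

S(n) = -(n + 1)*(n + 4)*factorial(n + 4)

Compute t_(k+1)/t_k: get (k**4 + 15*k**3 + 84*k**2 + 206*k + 184)/(k**3 + 8*k**2 + 21*k + 16).
Take A(k)=k + 4, B(k)=1, C(k)=k**3 + 8*k**2 + 21*k + 16.
Set up (k + 4)·f(k+1) − (1)·f(k) − (k**3 + 8*k**2 + 21*k + 16) = 0.
d = 2 from the (1,0,3) case.
Coefficient equations give f(k) = k*(k + 3).
R(k) = B(k−1)·f(k)/C(k) = k*(k + 3)/(k**3 + 8*k**2 + 21*k + 16); s_k = R·t_k = -k*(k + 3)*factorial(k + 3).
Verify: -(k**3 + 8*k**2 + 21*k + 16)*factorial(k + 3) matches t_k.
Telescope: S(n) = s_(n+1) − s_(0) = -(n + 1)*(n + 4)*factorial(n + 4) − (0) = -(n + 1)*(n + 4)*factorial(n + 4).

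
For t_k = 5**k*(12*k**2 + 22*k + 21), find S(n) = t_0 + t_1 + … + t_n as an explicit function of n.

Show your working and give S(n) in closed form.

Step 1: r(k) = 5*(12*k**2 + 46*k + 55)/(12*k**2 + 22*k + 21).
Normal form (A,B,C) = (5, 1, k**2 + 11*k/6 + 7/4).
Set up (5)·f(k+1) − (1)·f(k) − (k**2 + 11*k/6 + 7/4) = 0.
deg f ≤ 2 (via 0,0,2).
Match coefficients ⇒ f(k) = (3*k**2 - 2*k + 4)/12.
Then R = B(k−1)f/C = (3*k**2 - 2*k + 4)/(12*k**2 + 22*k + 21), so s_k = R(k)·t_k = 5**k*(3*k**2 - 2*k + 4).
s_(k+1) − s_k = 5**k*(12*k**2 + 22*k + 21) = t_k.
s_(n+1) = 5**(n + 1)*(3*n**2 + 4*n + 5) and s_(0) = 4, so S(n) = 15*5**n*n**2 + 20*5**n*n + 25*5**n - 4.

S(n) = 15*5**n*n**2 + 20*5**n*n + 25*5**n - 4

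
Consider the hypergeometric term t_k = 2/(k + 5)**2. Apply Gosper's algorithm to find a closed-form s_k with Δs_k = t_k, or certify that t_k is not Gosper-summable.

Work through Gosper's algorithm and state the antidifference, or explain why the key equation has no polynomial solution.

t_(k+1)/t_k = (k + 5)**2/(k + 6)**2.
Gosper form: A/B · C(k+1)/C(k) with A=k**2 + 10*k + 25, B=k**2 + 12*k + 36, C=1.
f must satisfy (k**2 + 10*k + 25)·f(k+1) − (k**2 + 10*k + 25)·f(k) = 1.
Degrees (2,2,0) ⇒ d ≤ 0.
Write f(k) = c0. Then LHS − RHS = -1, requiring -1 = 0: contradictory. No certificate.

none (Gosper's algorithm certifies no s_k)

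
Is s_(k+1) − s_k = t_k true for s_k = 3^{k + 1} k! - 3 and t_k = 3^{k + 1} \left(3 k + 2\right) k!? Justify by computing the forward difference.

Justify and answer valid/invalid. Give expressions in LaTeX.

s_(k+1) = 3**(k + 2)*factorial(k + 1) - 3
s_(k+1) − s_k = 3**(k + 1)*(3*k + 2)*factorial(k)
(s_(k+1) − s_k) − t_k = 0

Valid: the claim telescopes to t_k.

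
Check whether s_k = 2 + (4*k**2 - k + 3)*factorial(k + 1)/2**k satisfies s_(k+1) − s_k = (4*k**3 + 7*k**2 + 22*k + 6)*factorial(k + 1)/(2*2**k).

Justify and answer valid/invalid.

Valid: the claim telescopes to t_k.

s_(k+1) = 2**(-k - 1)*(-k + 4*(k + 1)**2 + 2)*factorial(k + 2) + 2
s_(k+1) − s_k = (4*k**3 + 7*k**2 + 22*k + 6)*factorial(k + 1)/(2*2**k)
(s_(k+1) − s_k) − t_k = 0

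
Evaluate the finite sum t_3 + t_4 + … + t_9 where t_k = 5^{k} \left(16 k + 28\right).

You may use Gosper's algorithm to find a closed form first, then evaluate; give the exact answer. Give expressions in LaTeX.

Σ = 410154500

Step 1: r(k) = 5*(4*k + 11)/(4*k + 7).
Gosper form: A/B · C(k+1)/C(k) with A=5, B=1, C=k + 7/4.
Key eq: (5)·f(k+1) = (1)·f(k) + (k + 7/4).
deg f ≤ 1 (via 0,0,1).
Solving with deg f ≤ 1: f(k) = (2*k + 1)/8.
Then R = B(k−1)f/C = (2*k + 1)/(2*(4*k + 7)), so s_k = R(k)·t_k = 5**k*(4*k + 2).
Verify: 5**k*(16*k + 28) matches t_k.
Telescoping: Σ = s_(10) − s_(3) = 410156250 − (1750) = 410154500.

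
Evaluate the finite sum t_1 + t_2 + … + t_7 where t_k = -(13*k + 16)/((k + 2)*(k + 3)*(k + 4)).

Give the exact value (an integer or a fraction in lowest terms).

r(k) = (k + 2)*(13*k + 29)/((k + 5)*(13*k + 16)) after simplifying.
Factor: A=k + 2; B=k + 5; C=k + 16/13.
Solve (k + 2)·f(k+1) − (k + 4)·f(k) = k + 16/13.
Bound: deg f ≤ 2.
Solve for f: f(k) = k*(7*k + 9)/26 (degree 2 ≤ 2).
R(k) = B(k−1)·f(k)/C(k) = k*(k + 4)*(7*k + 9)/(2*(13*k + 16)); s_k = R·t_k = k*(-7*k - 9)/(2*(k + 2)*(k + 3)).
Δs = (-13*k - 16)/(k**3 + 9*k**2 + 26*k + 24), as required.
Evaluate s at k=8 and k=1: -26/11 and -2/3; difference -56/33.

Σ = -56/33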